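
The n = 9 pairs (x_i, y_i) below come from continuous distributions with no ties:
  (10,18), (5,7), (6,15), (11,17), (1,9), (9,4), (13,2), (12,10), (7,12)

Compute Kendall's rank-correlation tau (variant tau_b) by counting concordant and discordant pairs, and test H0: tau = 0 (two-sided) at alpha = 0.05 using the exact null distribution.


Step 1: Enumerate the 36 unordered pairs (i,j) with i<j and classify each by sign(x_j-x_i) * sign(y_j-y_i).
  (1,2):dx=-5,dy=-11->C; (1,3):dx=-4,dy=-3->C; (1,4):dx=+1,dy=-1->D; (1,5):dx=-9,dy=-9->C
  (1,6):dx=-1,dy=-14->C; (1,7):dx=+3,dy=-16->D; (1,8):dx=+2,dy=-8->D; (1,9):dx=-3,dy=-6->C
  (2,3):dx=+1,dy=+8->C; (2,4):dx=+6,dy=+10->C; (2,5):dx=-4,dy=+2->D; (2,6):dx=+4,dy=-3->D
  (2,7):dx=+8,dy=-5->D; (2,8):dx=+7,dy=+3->C; (2,9):dx=+2,dy=+5->C; (3,4):dx=+5,dy=+2->C
  (3,5):dx=-5,dy=-6->C; (3,6):dx=+3,dy=-11->D; (3,7):dx=+7,dy=-13->D; (3,8):dx=+6,dy=-5->D
  (3,9):dx=+1,dy=-3->D; (4,5):dx=-10,dy=-8->C; (4,6):dx=-2,dy=-13->C; (4,7):dx=+2,dy=-15->D
  (4,8):dx=+1,dy=-7->D; (4,9):dx=-4,dy=-5->C; (5,6):dx=+8,dy=-5->D; (5,7):dx=+12,dy=-7->D
  (5,8):dx=+11,dy=+1->C; (5,9):dx=+6,dy=+3->C; (6,7):dx=+4,dy=-2->D; (6,8):dx=+3,dy=+6->C
  (6,9):dx=-2,dy=+8->D; (7,8):dx=-1,dy=+8->D; (7,9):dx=-6,dy=+10->D; (8,9):dx=-5,dy=+2->D
Step 2: C = 17, D = 19, total pairs = 36.
Step 3: tau = (C - D)/(n(n-1)/2) = (17 - 19)/36 = -0.055556.
Step 4: Exact two-sided p-value (enumerate n! = 362880 permutations of y under H0): p = 0.919455.
Step 5: alpha = 0.05. fail to reject H0.

tau_b = -0.0556 (C=17, D=19), p = 0.919455, fail to reject H0.


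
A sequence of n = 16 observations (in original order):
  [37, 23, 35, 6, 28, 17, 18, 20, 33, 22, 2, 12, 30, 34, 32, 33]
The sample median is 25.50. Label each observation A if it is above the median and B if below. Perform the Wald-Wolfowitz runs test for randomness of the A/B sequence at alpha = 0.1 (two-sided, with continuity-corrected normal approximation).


Step 1: Compute median = 25.50; label A = above, B = below.
Labels in order: ABABABBBABBBAAAA  (n_A = 8, n_B = 8)
Step 2: Count runs R = 9.
Step 3: Under H0 (random ordering), E[R] = 2*n_A*n_B/(n_A+n_B) + 1 = 2*8*8/16 + 1 = 9.0000.
        Var[R] = 2*n_A*n_B*(2*n_A*n_B - n_A - n_B) / ((n_A+n_B)^2 * (n_A+n_B-1)) = 14336/3840 = 3.7333.
        SD[R] = 1.9322.
Step 4: R = E[R], so z = 0 with no continuity correction.
Step 5: Two-sided p-value via normal approximation = 2*(1 - Phi(|z|)) = 1.000000.
Step 6: alpha = 0.1. fail to reject H0.

R = 9, z = 0.0000, p = 1.000000, fail to reject H0.


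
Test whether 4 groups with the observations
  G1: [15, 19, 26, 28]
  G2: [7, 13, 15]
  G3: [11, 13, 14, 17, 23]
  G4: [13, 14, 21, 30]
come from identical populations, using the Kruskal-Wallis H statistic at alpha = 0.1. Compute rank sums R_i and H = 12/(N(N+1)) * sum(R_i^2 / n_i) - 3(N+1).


Step 1: Combine all N = 16 observations and assign midranks.
sorted (value, group, rank): (7,G2,1), (11,G3,2), (13,G2,4), (13,G3,4), (13,G4,4), (14,G3,6.5), (14,G4,6.5), (15,G1,8.5), (15,G2,8.5), (17,G3,10), (19,G1,11), (21,G4,12), (23,G3,13), (26,G1,14), (28,G1,15), (30,G4,16)
Step 2: Sum ranks within each group.
R_1 = 48.5 (n_1 = 4)
R_2 = 13.5 (n_2 = 3)
R_3 = 35.5 (n_3 = 5)
R_4 = 38.5 (n_4 = 4)
Step 3: H = 12/(N(N+1)) * sum(R_i^2/n_i) - 3(N+1)
     = 12/(16*17) * (48.5^2/4 + 13.5^2/3 + 35.5^2/5 + 38.5^2/4) - 3*17
     = 0.044118 * 1271.42 - 51
     = 5.092279.
Step 4: Ties present; correction factor C = 1 - 36/(16^3 - 16) = 0.991176. Corrected H = 5.092279 / 0.991176 = 5.137611.
Step 5: Under H0, H ~ chi^2(3); p-value = 0.161993.
Step 6: alpha = 0.1. fail to reject H0.

H = 5.1376, df = 3, p = 0.161993, fail to reject H0.


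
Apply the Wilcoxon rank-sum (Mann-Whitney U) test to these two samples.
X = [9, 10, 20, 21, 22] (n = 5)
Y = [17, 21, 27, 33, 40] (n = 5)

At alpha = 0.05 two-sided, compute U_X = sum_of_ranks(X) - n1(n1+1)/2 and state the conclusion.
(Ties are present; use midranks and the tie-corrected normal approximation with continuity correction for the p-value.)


Step 1: Combine and sort all 10 observations; assign midranks.
sorted (value, group): (9,X), (10,X), (17,Y), (20,X), (21,X), (21,Y), (22,X), (27,Y), (33,Y), (40,Y)
ranks: 9->1, 10->2, 17->3, 20->4, 21->5.5, 21->5.5, 22->7, 27->8, 33->9, 40->10
Step 2: Rank sum for X: R1 = 1 + 2 + 4 + 5.5 + 7 = 19.5.
Step 3: U_X = R1 - n1(n1+1)/2 = 19.5 - 5*6/2 = 19.5 - 15 = 4.5.
       U_Y = n1*n2 - U_X = 25 - 4.5 = 20.5.
Step 4: Ties are present, so use the tie-corrected normal approximation (with continuity correction) for the p-value.
Step 5: p-value = 0.116074; compare to alpha = 0.05. fail to reject H0.

U_X = 4.5, p = 0.116074, fail to reject H0 at alpha = 0.05.


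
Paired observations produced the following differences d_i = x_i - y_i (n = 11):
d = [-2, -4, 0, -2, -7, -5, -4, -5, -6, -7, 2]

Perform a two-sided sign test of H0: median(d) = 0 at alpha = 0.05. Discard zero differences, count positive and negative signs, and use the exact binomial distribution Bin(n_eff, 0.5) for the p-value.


Step 1: Discard zero differences. Original n = 11; n_eff = number of nonzero differences = 10.
Nonzero differences (with sign): -2, -4, -2, -7, -5, -4, -5, -6, -7, +2
Step 2: Count signs: positive = 1, negative = 9.
Step 3: Under H0: P(positive) = 0.5, so the number of positives S ~ Bin(10, 0.5).
Step 4: Two-sided exact p-value = sum of Bin(10,0.5) probabilities at or below the observed probability = 0.021484.
Step 5: alpha = 0.05. reject H0.

n_eff = 10, pos = 1, neg = 9, p = 0.021484, reject H0.


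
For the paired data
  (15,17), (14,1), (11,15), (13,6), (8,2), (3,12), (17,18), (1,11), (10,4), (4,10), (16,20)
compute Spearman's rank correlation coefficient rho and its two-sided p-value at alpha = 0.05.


Step 1: Rank x and y separately (midranks; no ties here).
rank(x): 15->9, 14->8, 11->6, 13->7, 8->4, 3->2, 17->11, 1->1, 10->5, 4->3, 16->10
rank(y): 17->9, 1->1, 15->8, 6->4, 2->2, 12->7, 18->10, 11->6, 4->3, 10->5, 20->11
Step 2: d_i = R_x(i) - R_y(i); compute d_i^2.
  (9-9)^2=0, (8-1)^2=49, (6-8)^2=4, (7-4)^2=9, (4-2)^2=4, (2-7)^2=25, (11-10)^2=1, (1-6)^2=25, (5-3)^2=4, (3-5)^2=4, (10-11)^2=1
sum(d^2) = 126.
Step 3: rho = 1 - 6*126 / (11*(11^2 - 1)) = 1 - 756/1320 = 0.427273.
Step 4: Under H0, t = rho * sqrt((n-2)/(1-rho^2)) = 1.4177 ~ t(9).
Step 5: Two-sided p-value from the t-distribution with 9 df = 0.189944.
Step 6: alpha = 0.05. fail to reject H0.

rho = 0.4273, p = 0.189944, fail to reject H0 at alpha = 0.05.


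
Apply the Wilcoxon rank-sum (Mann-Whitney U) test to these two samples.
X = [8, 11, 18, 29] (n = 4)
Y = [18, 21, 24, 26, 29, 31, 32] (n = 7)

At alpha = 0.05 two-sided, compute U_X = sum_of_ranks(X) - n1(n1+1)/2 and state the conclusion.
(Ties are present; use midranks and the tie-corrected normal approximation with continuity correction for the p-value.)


Step 1: Combine and sort all 11 observations; assign midranks.
sorted (value, group): (8,X), (11,X), (18,X), (18,Y), (21,Y), (24,Y), (26,Y), (29,X), (29,Y), (31,Y), (32,Y)
ranks: 8->1, 11->2, 18->3.5, 18->3.5, 21->5, 24->6, 26->7, 29->8.5, 29->8.5, 31->10, 32->11
Step 2: Rank sum for X: R1 = 1 + 2 + 3.5 + 8.5 = 15.
Step 3: U_X = R1 - n1(n1+1)/2 = 15 - 4*5/2 = 15 - 10 = 5.
       U_Y = n1*n2 - U_X = 28 - 5 = 23.
Step 4: Ties are present, so use the tie-corrected normal approximation (with continuity correction) for the p-value.
Step 5: p-value = 0.106592; compare to alpha = 0.05. fail to reject H0.

U_X = 5, p = 0.106592, fail to reject H0 at alpha = 0.05.


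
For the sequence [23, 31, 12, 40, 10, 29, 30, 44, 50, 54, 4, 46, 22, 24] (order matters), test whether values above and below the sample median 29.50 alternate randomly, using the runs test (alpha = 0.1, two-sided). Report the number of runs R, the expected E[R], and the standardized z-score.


Step 1: Compute median = 29.50; label A = above, B = below.
Labels in order: BABABBAAAABABB  (n_A = 7, n_B = 7)
Step 2: Count runs R = 9.
Step 3: Under H0 (random ordering), E[R] = 2*n_A*n_B/(n_A+n_B) + 1 = 2*7*7/14 + 1 = 8.0000.
        Var[R] = 2*n_A*n_B*(2*n_A*n_B - n_A - n_B) / ((n_A+n_B)^2 * (n_A+n_B-1)) = 8232/2548 = 3.2308.
        SD[R] = 1.7974.
Step 4: Continuity-corrected z = (R - 0.5 - E[R]) / SD[R] = (9 - 0.5 - 8.0000) / 1.7974 = 0.2782.
Step 5: Two-sided p-value via normal approximation = 2*(1 - Phi(|z|)) = 0.780879.
Step 6: alpha = 0.1. fail to reject H0.

R = 9, z = 0.2782, p = 0.780879, fail to reject H0.


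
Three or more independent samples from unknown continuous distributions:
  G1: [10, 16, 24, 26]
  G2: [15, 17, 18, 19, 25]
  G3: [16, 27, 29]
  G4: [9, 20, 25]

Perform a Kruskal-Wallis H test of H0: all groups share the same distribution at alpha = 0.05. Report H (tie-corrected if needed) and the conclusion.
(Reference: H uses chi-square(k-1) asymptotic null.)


Step 1: Combine all N = 15 observations and assign midranks.
sorted (value, group, rank): (9,G4,1), (10,G1,2), (15,G2,3), (16,G1,4.5), (16,G3,4.5), (17,G2,6), (18,G2,7), (19,G2,8), (20,G4,9), (24,G1,10), (25,G2,11.5), (25,G4,11.5), (26,G1,13), (27,G3,14), (29,G3,15)
Step 2: Sum ranks within each group.
R_1 = 29.5 (n_1 = 4)
R_2 = 35.5 (n_2 = 5)
R_3 = 33.5 (n_3 = 3)
R_4 = 21.5 (n_4 = 3)
Step 3: H = 12/(N(N+1)) * sum(R_i^2/n_i) - 3(N+1)
     = 12/(15*16) * (29.5^2/4 + 35.5^2/5 + 33.5^2/3 + 21.5^2/3) - 3*16
     = 0.050000 * 997.779 - 48
     = 1.888958.
Step 4: Ties present; correction factor C = 1 - 12/(15^3 - 15) = 0.996429. Corrected H = 1.888958 / 0.996429 = 1.895729.
Step 5: Under H0, H ~ chi^2(3); p-value = 0.594328.
Step 6: alpha = 0.05. fail to reject H0.

H = 1.8957, df = 3, p = 0.594328, fail to reject H0.


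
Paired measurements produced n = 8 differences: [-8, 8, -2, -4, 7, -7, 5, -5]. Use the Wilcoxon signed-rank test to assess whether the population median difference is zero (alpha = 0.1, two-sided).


Step 1: Drop any zero differences (none here) and take |d_i|.
|d| = [8, 8, 2, 4, 7, 7, 5, 5]
Step 2: Midrank |d_i| (ties get averaged ranks).
ranks: |8|->7.5, |8|->7.5, |2|->1, |4|->2, |7|->5.5, |7|->5.5, |5|->3.5, |5|->3.5
Step 3: Attach original signs; sum ranks with positive sign and with negative sign.
W+ = 7.5 + 5.5 + 3.5 = 16.5
W- = 7.5 + 1 + 2 + 5.5 + 3.5 = 19.5
(Check: W+ + W- = 36 should equal n(n+1)/2 = 36.)
Step 4: Test statistic W = min(W+, W-) = 16.5.
Step 5: Ties in |d|, so use the tie-corrected normal approximation.
        E[W] = n(n+1)/4 = 8*9/4 = 18.
        Tie groups: |d|=5 (t=2), |d|=7 (t=2), |d|=8 (t=2); sum(t^3 - t) = 18.
        Var[W] = n(n+1)(2n+1)/24 - sum(t^3-t)/48 = 1224/24 - 18/48 = 50.625.
        z = (W - E[W]) / sqrt(Var[W]) = (16.5 - 18) / 7.1151 = -0.2108.
        Two-sided p = 2*Phi(z) = 0.833029.
Step 6: alpha = 0.1. fail to reject H0.

W+ = 16.5, W- = 19.5, W = min = 16.5, p = 0.833029, fail to reject H0.


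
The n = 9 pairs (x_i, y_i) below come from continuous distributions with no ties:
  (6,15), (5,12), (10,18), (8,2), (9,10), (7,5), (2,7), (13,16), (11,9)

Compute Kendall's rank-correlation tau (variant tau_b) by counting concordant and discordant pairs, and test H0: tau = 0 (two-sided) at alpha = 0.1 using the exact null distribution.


Step 1: Enumerate the 36 unordered pairs (i,j) with i<j and classify each by sign(x_j-x_i) * sign(y_j-y_i).
  (1,2):dx=-1,dy=-3->C; (1,3):dx=+4,dy=+3->C; (1,4):dx=+2,dy=-13->D; (1,5):dx=+3,dy=-5->D
  (1,6):dx=+1,dy=-10->D; (1,7):dx=-4,dy=-8->C; (1,8):dx=+7,dy=+1->C; (1,9):dx=+5,dy=-6->D
  (2,3):dx=+5,dy=+6->C; (2,4):dx=+3,dy=-10->D; (2,5):dx=+4,dy=-2->D; (2,6):dx=+2,dy=-7->D
  (2,7):dx=-3,dy=-5->C; (2,8):dx=+8,dy=+4->C; (2,9):dx=+6,dy=-3->D; (3,4):dx=-2,dy=-16->C
  (3,5):dx=-1,dy=-8->C; (3,6):dx=-3,dy=-13->C; (3,7):dx=-8,dy=-11->C; (3,8):dx=+3,dy=-2->D
  (3,9):dx=+1,dy=-9->D; (4,5):dx=+1,dy=+8->C; (4,6):dx=-1,dy=+3->D; (4,7):dx=-6,dy=+5->D
  (4,8):dx=+5,dy=+14->C; (4,9):dx=+3,dy=+7->C; (5,6):dx=-2,dy=-5->C; (5,7):dx=-7,dy=-3->C
  (5,8):dx=+4,dy=+6->C; (5,9):dx=+2,dy=-1->D; (6,7):dx=-5,dy=+2->D; (6,8):dx=+6,dy=+11->C
  (6,9):dx=+4,dy=+4->C; (7,8):dx=+11,dy=+9->C; (7,9):dx=+9,dy=+2->C; (8,9):dx=-2,dy=-7->C
Step 2: C = 22, D = 14, total pairs = 36.
Step 3: tau = (C - D)/(n(n-1)/2) = (22 - 14)/36 = 0.222222.
Step 4: Exact two-sided p-value (enumerate n! = 362880 permutations of y under H0): p = 0.476709.
Step 5: alpha = 0.1. fail to reject H0.

tau_b = 0.2222 (C=22, D=14), p = 0.476709, fail to reject H0.


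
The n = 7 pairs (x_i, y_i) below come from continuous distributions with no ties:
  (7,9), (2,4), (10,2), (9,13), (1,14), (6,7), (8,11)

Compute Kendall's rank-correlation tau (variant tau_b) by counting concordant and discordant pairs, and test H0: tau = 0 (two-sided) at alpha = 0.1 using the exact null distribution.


Step 1: Enumerate the 21 unordered pairs (i,j) with i<j and classify each by sign(x_j-x_i) * sign(y_j-y_i).
  (1,2):dx=-5,dy=-5->C; (1,3):dx=+3,dy=-7->D; (1,4):dx=+2,dy=+4->C; (1,5):dx=-6,dy=+5->D
  (1,6):dx=-1,dy=-2->C; (1,7):dx=+1,dy=+2->C; (2,3):dx=+8,dy=-2->D; (2,4):dx=+7,dy=+9->C
  (2,5):dx=-1,dy=+10->D; (2,6):dx=+4,dy=+3->C; (2,7):dx=+6,dy=+7->C; (3,4):dx=-1,dy=+11->D
  (3,5):dx=-9,dy=+12->D; (3,6):dx=-4,dy=+5->D; (3,7):dx=-2,dy=+9->D; (4,5):dx=-8,dy=+1->D
  (4,6):dx=-3,dy=-6->C; (4,7):dx=-1,dy=-2->C; (5,6):dx=+5,dy=-7->D; (5,7):dx=+7,dy=-3->D
  (6,7):dx=+2,dy=+4->C
Step 2: C = 10, D = 11, total pairs = 21.
Step 3: tau = (C - D)/(n(n-1)/2) = (10 - 11)/21 = -0.047619.
Step 4: Exact two-sided p-value (enumerate n! = 5040 permutations of y under H0): p = 1.000000.
Step 5: alpha = 0.1. fail to reject H0.

tau_b = -0.0476 (C=10, D=11), p = 1.000000, fail to reject H0.


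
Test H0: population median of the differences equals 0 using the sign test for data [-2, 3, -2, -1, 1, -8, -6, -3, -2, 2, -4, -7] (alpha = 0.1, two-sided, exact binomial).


Step 1: Discard zero differences. Original n = 12; n_eff = number of nonzero differences = 12.
Nonzero differences (with sign): -2, +3, -2, -1, +1, -8, -6, -3, -2, +2, -4, -7
Step 2: Count signs: positive = 3, negative = 9.
Step 3: Under H0: P(positive) = 0.5, so the number of positives S ~ Bin(12, 0.5).
Step 4: Two-sided exact p-value = sum of Bin(12,0.5) probabilities at or below the observed probability = 0.145996.
Step 5: alpha = 0.1. fail to reject H0.

n_eff = 12, pos = 3, neg = 9, p = 0.145996, fail to reject H0.


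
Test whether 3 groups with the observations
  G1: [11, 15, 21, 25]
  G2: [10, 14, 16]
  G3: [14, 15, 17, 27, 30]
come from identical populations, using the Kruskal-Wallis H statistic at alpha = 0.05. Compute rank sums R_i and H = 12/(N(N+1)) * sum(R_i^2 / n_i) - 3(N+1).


Step 1: Combine all N = 12 observations and assign midranks.
sorted (value, group, rank): (10,G2,1), (11,G1,2), (14,G2,3.5), (14,G3,3.5), (15,G1,5.5), (15,G3,5.5), (16,G2,7), (17,G3,8), (21,G1,9), (25,G1,10), (27,G3,11), (30,G3,12)
Step 2: Sum ranks within each group.
R_1 = 26.5 (n_1 = 4)
R_2 = 11.5 (n_2 = 3)
R_3 = 40 (n_3 = 5)
Step 3: H = 12/(N(N+1)) * sum(R_i^2/n_i) - 3(N+1)
     = 12/(12*13) * (26.5^2/4 + 11.5^2/3 + 40^2/5) - 3*13
     = 0.076923 * 539.646 - 39
     = 2.511218.
Step 4: Ties present; correction factor C = 1 - 12/(12^3 - 12) = 0.993007. Corrected H = 2.511218 / 0.993007 = 2.528903.
Step 5: Under H0, H ~ chi^2(2); p-value = 0.282394.
Step 6: alpha = 0.05. fail to reject H0.

H = 2.5289, df = 2, p = 0.282394, fail to reject H0.


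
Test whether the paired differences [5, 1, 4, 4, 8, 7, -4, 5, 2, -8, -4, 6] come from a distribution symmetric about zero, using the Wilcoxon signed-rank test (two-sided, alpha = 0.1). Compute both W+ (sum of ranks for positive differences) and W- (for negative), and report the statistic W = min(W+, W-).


Step 1: Drop any zero differences (none here) and take |d_i|.
|d| = [5, 1, 4, 4, 8, 7, 4, 5, 2, 8, 4, 6]
Step 2: Midrank |d_i| (ties get averaged ranks).
ranks: |5|->7.5, |1|->1, |4|->4.5, |4|->4.5, |8|->11.5, |7|->10, |4|->4.5, |5|->7.5, |2|->2, |8|->11.5, |4|->4.5, |6|->9
Step 3: Attach original signs; sum ranks with positive sign and with negative sign.
W+ = 7.5 + 1 + 4.5 + 4.5 + 11.5 + 10 + 7.5 + 2 + 9 = 57.5
W- = 4.5 + 11.5 + 4.5 = 20.5
(Check: W+ + W- = 78 should equal n(n+1)/2 = 78.)
Step 4: Test statistic W = min(W+, W-) = 20.5.
Step 5: Ties in |d|, so use the tie-corrected normal approximation.
        E[W] = n(n+1)/4 = 12*13/4 = 39.
        Tie groups: |d|=4 (t=4), |d|=5 (t=2), |d|=8 (t=2); sum(t^3 - t) = 72.
        Var[W] = n(n+1)(2n+1)/24 - sum(t^3-t)/48 = 3900/24 - 72/48 = 161.
        z = (W - E[W]) / sqrt(Var[W]) = (20.5 - 39) / 12.6886 = -1.4580.
        Two-sided p = 2*Phi(z) = 0.144839.
Step 6: alpha = 0.1. fail to reject H0.

W+ = 57.5, W- = 20.5, W = min = 20.5, p = 0.144839, fail to reject H0.


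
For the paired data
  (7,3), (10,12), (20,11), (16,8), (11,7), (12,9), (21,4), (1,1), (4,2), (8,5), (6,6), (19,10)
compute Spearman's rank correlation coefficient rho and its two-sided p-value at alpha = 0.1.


Step 1: Rank x and y separately (midranks; no ties here).
rank(x): 7->4, 10->6, 20->11, 16->9, 11->7, 12->8, 21->12, 1->1, 4->2, 8->5, 6->3, 19->10
rank(y): 3->3, 12->12, 11->11, 8->8, 7->7, 9->9, 4->4, 1->1, 2->2, 5->5, 6->6, 10->10
Step 2: d_i = R_x(i) - R_y(i); compute d_i^2.
  (4-3)^2=1, (6-12)^2=36, (11-11)^2=0, (9-8)^2=1, (7-7)^2=0, (8-9)^2=1, (12-4)^2=64, (1-1)^2=0, (2-2)^2=0, (5-5)^2=0, (3-6)^2=9, (10-10)^2=0
sum(d^2) = 112.
Step 3: rho = 1 - 6*112 / (12*(12^2 - 1)) = 1 - 672/1716 = 0.608392.
Step 4: Under H0, t = rho * sqrt((n-2)/(1-rho^2)) = 2.4242 ~ t(10).
Step 5: Two-sided p-value from the t-distribution with 10 df = 0.035806.
Step 6: alpha = 0.1. reject H0.

rho = 0.6084, p = 0.035806, reject H0 at alpha = 0.1.


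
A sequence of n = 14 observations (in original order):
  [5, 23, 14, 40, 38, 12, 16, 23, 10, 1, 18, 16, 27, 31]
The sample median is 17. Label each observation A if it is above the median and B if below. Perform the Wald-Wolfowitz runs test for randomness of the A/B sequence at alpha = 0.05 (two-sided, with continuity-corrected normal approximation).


Step 1: Compute median = 17; label A = above, B = below.
Labels in order: BABAABBABBABAA  (n_A = 7, n_B = 7)
Step 2: Count runs R = 10.
Step 3: Under H0 (random ordering), E[R] = 2*n_A*n_B/(n_A+n_B) + 1 = 2*7*7/14 + 1 = 8.0000.
        Var[R] = 2*n_A*n_B*(2*n_A*n_B - n_A - n_B) / ((n_A+n_B)^2 * (n_A+n_B-1)) = 8232/2548 = 3.2308.
        SD[R] = 1.7974.
Step 4: Continuity-corrected z = (R - 0.5 - E[R]) / SD[R] = (10 - 0.5 - 8.0000) / 1.7974 = 0.8345.
Step 5: Two-sided p-value via normal approximation = 2*(1 - Phi(|z|)) = 0.403986.
Step 6: alpha = 0.05. fail to reject H0.

R = 10, z = 0.8345, p = 0.403986, fail to reject H0.


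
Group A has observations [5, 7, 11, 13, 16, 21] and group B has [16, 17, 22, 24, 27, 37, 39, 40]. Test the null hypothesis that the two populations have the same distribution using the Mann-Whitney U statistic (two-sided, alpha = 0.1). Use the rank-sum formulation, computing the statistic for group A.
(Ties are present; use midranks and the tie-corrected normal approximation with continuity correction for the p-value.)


Step 1: Combine and sort all 14 observations; assign midranks.
sorted (value, group): (5,X), (7,X), (11,X), (13,X), (16,X), (16,Y), (17,Y), (21,X), (22,Y), (24,Y), (27,Y), (37,Y), (39,Y), (40,Y)
ranks: 5->1, 7->2, 11->3, 13->4, 16->5.5, 16->5.5, 17->7, 21->8, 22->9, 24->10, 27->11, 37->12, 39->13, 40->14
Step 2: Rank sum for X: R1 = 1 + 2 + 3 + 4 + 5.5 + 8 = 23.5.
Step 3: U_X = R1 - n1(n1+1)/2 = 23.5 - 6*7/2 = 23.5 - 21 = 2.5.
       U_Y = n1*n2 - U_X = 48 - 2.5 = 45.5.
Step 4: Ties are present, so use the tie-corrected normal approximation (with continuity correction) for the p-value.
Step 5: p-value = 0.006646; compare to alpha = 0.1. reject H0.

U_X = 2.5, p = 0.006646, reject H0 at alpha = 0.1.


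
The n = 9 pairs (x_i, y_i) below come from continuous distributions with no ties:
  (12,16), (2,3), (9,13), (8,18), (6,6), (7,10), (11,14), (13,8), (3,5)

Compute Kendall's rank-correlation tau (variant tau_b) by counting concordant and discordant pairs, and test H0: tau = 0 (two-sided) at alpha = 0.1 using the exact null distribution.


Step 1: Enumerate the 36 unordered pairs (i,j) with i<j and classify each by sign(x_j-x_i) * sign(y_j-y_i).
  (1,2):dx=-10,dy=-13->C; (1,3):dx=-3,dy=-3->C; (1,4):dx=-4,dy=+2->D; (1,5):dx=-6,dy=-10->C
  (1,6):dx=-5,dy=-6->C; (1,7):dx=-1,dy=-2->C; (1,8):dx=+1,dy=-8->D; (1,9):dx=-9,dy=-11->C
  (2,3):dx=+7,dy=+10->C; (2,4):dx=+6,dy=+15->C; (2,5):dx=+4,dy=+3->C; (2,6):dx=+5,dy=+7->C
  (2,7):dx=+9,dy=+11->C; (2,8):dx=+11,dy=+5->C; (2,9):dx=+1,dy=+2->C; (3,4):dx=-1,dy=+5->D
  (3,5):dx=-3,dy=-7->C; (3,6):dx=-2,dy=-3->C; (3,7):dx=+2,dy=+1->C; (3,8):dx=+4,dy=-5->D
  (3,9):dx=-6,dy=-8->C; (4,5):dx=-2,dy=-12->C; (4,6):dx=-1,dy=-8->C; (4,7):dx=+3,dy=-4->D
  (4,8):dx=+5,dy=-10->D; (4,9):dx=-5,dy=-13->C; (5,6):dx=+1,dy=+4->C; (5,7):dx=+5,dy=+8->C
  (5,8):dx=+7,dy=+2->C; (5,9):dx=-3,dy=-1->C; (6,7):dx=+4,dy=+4->C; (6,8):dx=+6,dy=-2->D
  (6,9):dx=-4,dy=-5->C; (7,8):dx=+2,dy=-6->D; (7,9):dx=-8,dy=-9->C; (8,9):dx=-10,dy=-3->C
Step 2: C = 28, D = 8, total pairs = 36.
Step 3: tau = (C - D)/(n(n-1)/2) = (28 - 8)/36 = 0.555556.
Step 4: Exact two-sided p-value (enumerate n! = 362880 permutations of y under H0): p = 0.044615.
Step 5: alpha = 0.1. reject H0.

tau_b = 0.5556 (C=28, D=8), p = 0.044615, reject H0.


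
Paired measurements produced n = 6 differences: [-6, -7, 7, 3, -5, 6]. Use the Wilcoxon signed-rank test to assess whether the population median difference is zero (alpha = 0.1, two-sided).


Step 1: Drop any zero differences (none here) and take |d_i|.
|d| = [6, 7, 7, 3, 5, 6]
Step 2: Midrank |d_i| (ties get averaged ranks).
ranks: |6|->3.5, |7|->5.5, |7|->5.5, |3|->1, |5|->2, |6|->3.5
Step 3: Attach original signs; sum ranks with positive sign and with negative sign.
W+ = 5.5 + 1 + 3.5 = 10
W- = 3.5 + 5.5 + 2 = 11
(Check: W+ + W- = 21 should equal n(n+1)/2 = 21.)
Step 4: Test statistic W = min(W+, W-) = 10.
Step 5: Ties in |d|, so use the tie-corrected normal approximation.
        E[W] = n(n+1)/4 = 6*7/4 = 10.5.
        Tie groups: |d|=6 (t=2), |d|=7 (t=2); sum(t^3 - t) = 12.
        Var[W] = n(n+1)(2n+1)/24 - sum(t^3-t)/48 = 546/24 - 12/48 = 22.5.
        z = (W - E[W]) / sqrt(Var[W]) = (10 - 10.5) / 4.7434 = -0.1054.
        Two-sided p = 2*Phi(z) = 0.916051.
Step 6: alpha = 0.1. fail to reject H0.

W+ = 10, W- = 11, W = min = 10, p = 0.916051, fail to reject H0.


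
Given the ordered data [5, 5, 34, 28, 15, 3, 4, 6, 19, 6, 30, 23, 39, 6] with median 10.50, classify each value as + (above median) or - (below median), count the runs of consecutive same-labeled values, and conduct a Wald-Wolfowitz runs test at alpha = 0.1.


Step 1: Compute median = 10.50; label A = above, B = below.
Labels in order: BBAAABBBABAAAB  (n_A = 7, n_B = 7)
Step 2: Count runs R = 7.
Step 3: Under H0 (random ordering), E[R] = 2*n_A*n_B/(n_A+n_B) + 1 = 2*7*7/14 + 1 = 8.0000.
        Var[R] = 2*n_A*n_B*(2*n_A*n_B - n_A - n_B) / ((n_A+n_B)^2 * (n_A+n_B-1)) = 8232/2548 = 3.2308.
        SD[R] = 1.7974.
Step 4: Continuity-corrected z = (R + 0.5 - E[R]) / SD[R] = (7 + 0.5 - 8.0000) / 1.7974 = -0.2782.
Step 5: Two-sided p-value via normal approximation = 2*(1 - Phi(|z|)) = 0.780879.
Step 6: alpha = 0.1. fail to reject H0.

R = 7, z = -0.2782, p = 0.780879, fail to reject H0.


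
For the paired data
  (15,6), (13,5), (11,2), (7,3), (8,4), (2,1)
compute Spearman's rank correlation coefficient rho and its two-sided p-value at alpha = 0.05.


Step 1: Rank x and y separately (midranks; no ties here).
rank(x): 15->6, 13->5, 11->4, 7->2, 8->3, 2->1
rank(y): 6->6, 5->5, 2->2, 3->3, 4->4, 1->1
Step 2: d_i = R_x(i) - R_y(i); compute d_i^2.
  (6-6)^2=0, (5-5)^2=0, (4-2)^2=4, (2-3)^2=1, (3-4)^2=1, (1-1)^2=0
sum(d^2) = 6.
Step 3: rho = 1 - 6*6 / (6*(6^2 - 1)) = 1 - 36/210 = 0.828571.
Step 4: Under H0, t = rho * sqrt((n-2)/(1-rho^2)) = 2.9598 ~ t(4).
Step 5: Two-sided p-value from the t-distribution with 4 df = 0.041563.
Step 6: alpha = 0.05. reject H0.

rho = 0.8286, p = 0.041563, reject H0 at alpha = 0.05.


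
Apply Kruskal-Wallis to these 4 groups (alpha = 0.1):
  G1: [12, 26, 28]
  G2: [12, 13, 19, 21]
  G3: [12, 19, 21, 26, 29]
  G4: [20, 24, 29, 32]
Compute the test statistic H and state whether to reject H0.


Step 1: Combine all N = 16 observations and assign midranks.
sorted (value, group, rank): (12,G1,2), (12,G2,2), (12,G3,2), (13,G2,4), (19,G2,5.5), (19,G3,5.5), (20,G4,7), (21,G2,8.5), (21,G3,8.5), (24,G4,10), (26,G1,11.5), (26,G3,11.5), (28,G1,13), (29,G3,14.5), (29,G4,14.5), (32,G4,16)
Step 2: Sum ranks within each group.
R_1 = 26.5 (n_1 = 3)
R_2 = 20 (n_2 = 4)
R_3 = 42 (n_3 = 5)
R_4 = 47.5 (n_4 = 4)
Step 3: H = 12/(N(N+1)) * sum(R_i^2/n_i) - 3(N+1)
     = 12/(16*17) * (26.5^2/3 + 20^2/4 + 42^2/5 + 47.5^2/4) - 3*17
     = 0.044118 * 1250.95 - 51
     = 4.188787.
Step 4: Ties present; correction factor C = 1 - 48/(16^3 - 16) = 0.988235. Corrected H = 4.188787 / 0.988235 = 4.238653.
Step 5: Under H0, H ~ chi^2(3); p-value = 0.236820.
Step 6: alpha = 0.1. fail to reject H0.

H = 4.2387, df = 3, p = 0.236820, fail to reject H0.


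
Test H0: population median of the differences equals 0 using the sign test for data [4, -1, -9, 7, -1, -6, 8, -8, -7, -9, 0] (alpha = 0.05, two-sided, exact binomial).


Step 1: Discard zero differences. Original n = 11; n_eff = number of nonzero differences = 10.
Nonzero differences (with sign): +4, -1, -9, +7, -1, -6, +8, -8, -7, -9
Step 2: Count signs: positive = 3, negative = 7.
Step 3: Under H0: P(positive) = 0.5, so the number of positives S ~ Bin(10, 0.5).
Step 4: Two-sided exact p-value = sum of Bin(10,0.5) probabilities at or below the observed probability = 0.343750.
Step 5: alpha = 0.05. fail to reject H0.

n_eff = 10, pos = 3, neg = 7, p = 0.343750, fail to reject H0.


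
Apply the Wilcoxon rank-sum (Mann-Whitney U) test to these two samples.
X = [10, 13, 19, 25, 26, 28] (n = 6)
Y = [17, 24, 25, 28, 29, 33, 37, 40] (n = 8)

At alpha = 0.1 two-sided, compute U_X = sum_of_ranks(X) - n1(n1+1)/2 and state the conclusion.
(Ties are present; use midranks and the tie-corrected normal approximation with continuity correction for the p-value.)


Step 1: Combine and sort all 14 observations; assign midranks.
sorted (value, group): (10,X), (13,X), (17,Y), (19,X), (24,Y), (25,X), (25,Y), (26,X), (28,X), (28,Y), (29,Y), (33,Y), (37,Y), (40,Y)
ranks: 10->1, 13->2, 17->3, 19->4, 24->5, 25->6.5, 25->6.5, 26->8, 28->9.5, 28->9.5, 29->11, 33->12, 37->13, 40->14
Step 2: Rank sum for X: R1 = 1 + 2 + 4 + 6.5 + 8 + 9.5 = 31.
Step 3: U_X = R1 - n1(n1+1)/2 = 31 - 6*7/2 = 31 - 21 = 10.
       U_Y = n1*n2 - U_X = 48 - 10 = 38.
Step 4: Ties are present, so use the tie-corrected normal approximation (with continuity correction) for the p-value.
Step 5: p-value = 0.080692; compare to alpha = 0.1. reject H0.

U_X = 10, p = 0.080692, reject H0 at alpha = 0.1.


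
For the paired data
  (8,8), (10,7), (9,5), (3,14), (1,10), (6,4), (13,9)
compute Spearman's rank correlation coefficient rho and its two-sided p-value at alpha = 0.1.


Step 1: Rank x and y separately (midranks; no ties here).
rank(x): 8->4, 10->6, 9->5, 3->2, 1->1, 6->3, 13->7
rank(y): 8->4, 7->3, 5->2, 14->7, 10->6, 4->1, 9->5
Step 2: d_i = R_x(i) - R_y(i); compute d_i^2.
  (4-4)^2=0, (6-3)^2=9, (5-2)^2=9, (2-7)^2=25, (1-6)^2=25, (3-1)^2=4, (7-5)^2=4
sum(d^2) = 76.
Step 3: rho = 1 - 6*76 / (7*(7^2 - 1)) = 1 - 456/336 = -0.357143.
Step 4: Under H0, t = rho * sqrt((n-2)/(1-rho^2)) = -0.8550 ~ t(5).
Step 5: Two-sided p-value from the t-distribution with 5 df = 0.431611.
Step 6: alpha = 0.1. fail to reject H0.

rho = -0.3571, p = 0.431611, fail to reject H0 at alpha = 0.1.


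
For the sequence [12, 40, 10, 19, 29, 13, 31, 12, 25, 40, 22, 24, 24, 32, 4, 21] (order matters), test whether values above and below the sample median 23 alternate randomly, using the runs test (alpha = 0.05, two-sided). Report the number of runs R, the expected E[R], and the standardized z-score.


Step 1: Compute median = 23; label A = above, B = below.
Labels in order: BABBABABAABAAABB  (n_A = 8, n_B = 8)
Step 2: Count runs R = 11.
Step 3: Under H0 (random ordering), E[R] = 2*n_A*n_B/(n_A+n_B) + 1 = 2*8*8/16 + 1 = 9.0000.
        Var[R] = 2*n_A*n_B*(2*n_A*n_B - n_A - n_B) / ((n_A+n_B)^2 * (n_A+n_B-1)) = 14336/3840 = 3.7333.
        SD[R] = 1.9322.
Step 4: Continuity-corrected z = (R - 0.5 - E[R]) / SD[R] = (11 - 0.5 - 9.0000) / 1.9322 = 0.7763.
Step 5: Two-sided p-value via normal approximation = 2*(1 - Phi(|z|)) = 0.437558.
Step 6: alpha = 0.05. fail to reject H0.

R = 11, z = 0.7763, p = 0.437558, fail to reject H0.


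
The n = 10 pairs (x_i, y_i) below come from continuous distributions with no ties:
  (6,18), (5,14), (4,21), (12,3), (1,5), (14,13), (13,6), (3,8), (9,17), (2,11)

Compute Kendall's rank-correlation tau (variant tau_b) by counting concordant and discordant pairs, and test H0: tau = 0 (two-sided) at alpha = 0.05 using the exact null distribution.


Step 1: Enumerate the 45 unordered pairs (i,j) with i<j and classify each by sign(x_j-x_i) * sign(y_j-y_i).
  (1,2):dx=-1,dy=-4->C; (1,3):dx=-2,dy=+3->D; (1,4):dx=+6,dy=-15->D; (1,5):dx=-5,dy=-13->C
  (1,6):dx=+8,dy=-5->D; (1,7):dx=+7,dy=-12->D; (1,8):dx=-3,dy=-10->C; (1,9):dx=+3,dy=-1->D
  (1,10):dx=-4,dy=-7->C; (2,3):dx=-1,dy=+7->D; (2,4):dx=+7,dy=-11->D; (2,5):dx=-4,dy=-9->C
  (2,6):dx=+9,dy=-1->D; (2,7):dx=+8,dy=-8->D; (2,8):dx=-2,dy=-6->C; (2,9):dx=+4,dy=+3->C
  (2,10):dx=-3,dy=-3->C; (3,4):dx=+8,dy=-18->D; (3,5):dx=-3,dy=-16->C; (3,6):dx=+10,dy=-8->D
  (3,7):dx=+9,dy=-15->D; (3,8):dx=-1,dy=-13->C; (3,9):dx=+5,dy=-4->D; (3,10):dx=-2,dy=-10->C
  (4,5):dx=-11,dy=+2->D; (4,6):dx=+2,dy=+10->C; (4,7):dx=+1,dy=+3->C; (4,8):dx=-9,dy=+5->D
  (4,9):dx=-3,dy=+14->D; (4,10):dx=-10,dy=+8->D; (5,6):dx=+13,dy=+8->C; (5,7):dx=+12,dy=+1->C
  (5,8):dx=+2,dy=+3->C; (5,9):dx=+8,dy=+12->C; (5,10):dx=+1,dy=+6->C; (6,7):dx=-1,dy=-7->C
  (6,8):dx=-11,dy=-5->C; (6,9):dx=-5,dy=+4->D; (6,10):dx=-12,dy=-2->C; (7,8):dx=-10,dy=+2->D
  (7,9):dx=-4,dy=+11->D; (7,10):dx=-11,dy=+5->D; (8,9):dx=+6,dy=+9->C; (8,10):dx=-1,dy=+3->D
  (9,10):dx=-7,dy=-6->C
Step 2: C = 23, D = 22, total pairs = 45.
Step 3: tau = (C - D)/(n(n-1)/2) = (23 - 22)/45 = 0.022222.
Step 4: Exact two-sided p-value (enumerate n! = 3628800 permutations of y under H0): p = 1.000000.
Step 5: alpha = 0.05. fail to reject H0.

tau_b = 0.0222 (C=23, D=22), p = 1.000000, fail to reject H0.


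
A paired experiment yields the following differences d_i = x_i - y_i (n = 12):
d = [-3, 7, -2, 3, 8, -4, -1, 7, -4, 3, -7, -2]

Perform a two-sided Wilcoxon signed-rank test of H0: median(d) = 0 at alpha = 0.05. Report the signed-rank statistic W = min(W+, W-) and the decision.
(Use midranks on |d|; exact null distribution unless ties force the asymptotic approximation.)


Step 1: Drop any zero differences (none here) and take |d_i|.
|d| = [3, 7, 2, 3, 8, 4, 1, 7, 4, 3, 7, 2]
Step 2: Midrank |d_i| (ties get averaged ranks).
ranks: |3|->5, |7|->10, |2|->2.5, |3|->5, |8|->12, |4|->7.5, |1|->1, |7|->10, |4|->7.5, |3|->5, |7|->10, |2|->2.5
Step 3: Attach original signs; sum ranks with positive sign and with negative sign.
W+ = 10 + 5 + 12 + 10 + 5 = 42
W- = 5 + 2.5 + 7.5 + 1 + 7.5 + 10 + 2.5 = 36
(Check: W+ + W- = 78 should equal n(n+1)/2 = 78.)
Step 4: Test statistic W = min(W+, W-) = 36.
Step 5: Ties in |d|, so use the tie-corrected normal approximation.
        E[W] = n(n+1)/4 = 12*13/4 = 39.
        Tie groups: |d|=2 (t=2), |d|=3 (t=3), |d|=4 (t=2), |d|=7 (t=3); sum(t^3 - t) = 60.
        Var[W] = n(n+1)(2n+1)/24 - sum(t^3-t)/48 = 3900/24 - 60/48 = 161.25.
        z = (W - E[W]) / sqrt(Var[W]) = (36 - 39) / 12.6984 = -0.2362.
        Two-sided p = 2*Phi(z) = 0.813239.
Step 6: alpha = 0.05. fail to reject H0.

W+ = 42, W- = 36, W = min = 36, p = 0.813239, fail to reject H0.


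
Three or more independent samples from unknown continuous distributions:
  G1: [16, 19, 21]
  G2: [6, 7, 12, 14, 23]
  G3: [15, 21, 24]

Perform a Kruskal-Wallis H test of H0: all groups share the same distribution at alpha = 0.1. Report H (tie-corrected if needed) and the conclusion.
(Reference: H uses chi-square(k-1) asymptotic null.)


Step 1: Combine all N = 11 observations and assign midranks.
sorted (value, group, rank): (6,G2,1), (7,G2,2), (12,G2,3), (14,G2,4), (15,G3,5), (16,G1,6), (19,G1,7), (21,G1,8.5), (21,G3,8.5), (23,G2,10), (24,G3,11)
Step 2: Sum ranks within each group.
R_1 = 21.5 (n_1 = 3)
R_2 = 20 (n_2 = 5)
R_3 = 24.5 (n_3 = 3)
Step 3: H = 12/(N(N+1)) * sum(R_i^2/n_i) - 3(N+1)
     = 12/(11*12) * (21.5^2/3 + 20^2/5 + 24.5^2/3) - 3*12
     = 0.090909 * 434.167 - 36
     = 3.469697.
Step 4: Ties present; correction factor C = 1 - 6/(11^3 - 11) = 0.995455. Corrected H = 3.469697 / 0.995455 = 3.485540.
Step 5: Under H0, H ~ chi^2(2); p-value = 0.175035.
Step 6: alpha = 0.1. fail to reject H0.

H = 3.4855, df = 2, p = 0.175035, fail to reject H0.


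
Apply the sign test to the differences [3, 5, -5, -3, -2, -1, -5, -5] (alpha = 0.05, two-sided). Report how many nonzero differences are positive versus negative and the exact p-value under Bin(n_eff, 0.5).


Step 1: Discard zero differences. Original n = 8; n_eff = number of nonzero differences = 8.
Nonzero differences (with sign): +3, +5, -5, -3, -2, -1, -5, -5
Step 2: Count signs: positive = 2, negative = 6.
Step 3: Under H0: P(positive) = 0.5, so the number of positives S ~ Bin(8, 0.5).
Step 4: Two-sided exact p-value = sum of Bin(8,0.5) probabilities at or below the observed probability = 0.289062.
Step 5: alpha = 0.05. fail to reject H0.

n_eff = 8, pos = 2, neg = 6, p = 0.289062, fail to reject H0.


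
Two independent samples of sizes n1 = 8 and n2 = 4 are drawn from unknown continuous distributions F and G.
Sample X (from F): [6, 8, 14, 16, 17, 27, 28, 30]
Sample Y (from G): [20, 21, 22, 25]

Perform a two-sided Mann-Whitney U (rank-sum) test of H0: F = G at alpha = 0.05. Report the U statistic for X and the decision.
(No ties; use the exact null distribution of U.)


Step 1: Combine and sort all 12 observations; assign midranks.
sorted (value, group): (6,X), (8,X), (14,X), (16,X), (17,X), (20,Y), (21,Y), (22,Y), (25,Y), (27,X), (28,X), (30,X)
ranks: 6->1, 8->2, 14->3, 16->4, 17->5, 20->6, 21->7, 22->8, 25->9, 27->10, 28->11, 30->12
Step 2: Rank sum for X: R1 = 1 + 2 + 3 + 4 + 5 + 10 + 11 + 12 = 48.
Step 3: U_X = R1 - n1(n1+1)/2 = 48 - 8*9/2 = 48 - 36 = 12.
       U_Y = n1*n2 - U_X = 32 - 12 = 20.
Step 4: No ties, so the exact null distribution of U (based on enumerating the C(12,8) = 495 equally likely rank assignments) gives the two-sided p-value.
Step 5: p-value = 0.569697; compare to alpha = 0.05. fail to reject H0.

U_X = 12, p = 0.569697, fail to reject H0 at alpha = 0.05.


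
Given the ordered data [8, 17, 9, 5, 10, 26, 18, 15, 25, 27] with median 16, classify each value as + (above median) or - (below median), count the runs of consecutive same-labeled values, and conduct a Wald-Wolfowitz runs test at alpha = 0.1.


Step 1: Compute median = 16; label A = above, B = below.
Labels in order: BABBBAABAA  (n_A = 5, n_B = 5)
Step 2: Count runs R = 6.
Step 3: Under H0 (random ordering), E[R] = 2*n_A*n_B/(n_A+n_B) + 1 = 2*5*5/10 + 1 = 6.0000.
        Var[R] = 2*n_A*n_B*(2*n_A*n_B - n_A - n_B) / ((n_A+n_B)^2 * (n_A+n_B-1)) = 2000/900 = 2.2222.
        SD[R] = 1.4907.
Step 4: R = E[R], so z = 0 with no continuity correction.
Step 5: Two-sided p-value via normal approximation = 2*(1 - Phi(|z|)) = 1.000000.
Step 6: alpha = 0.1. fail to reject H0.

R = 6, z = 0.0000, p = 1.000000, fail to reject H0.


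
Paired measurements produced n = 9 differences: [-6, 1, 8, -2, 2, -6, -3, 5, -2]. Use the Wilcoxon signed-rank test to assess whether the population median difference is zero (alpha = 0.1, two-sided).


Step 1: Drop any zero differences (none here) and take |d_i|.
|d| = [6, 1, 8, 2, 2, 6, 3, 5, 2]
Step 2: Midrank |d_i| (ties get averaged ranks).
ranks: |6|->7.5, |1|->1, |8|->9, |2|->3, |2|->3, |6|->7.5, |3|->5, |5|->6, |2|->3
Step 3: Attach original signs; sum ranks with positive sign and with negative sign.
W+ = 1 + 9 + 3 + 6 = 19
W- = 7.5 + 3 + 7.5 + 5 + 3 = 26
(Check: W+ + W- = 45 should equal n(n+1)/2 = 45.)
Step 4: Test statistic W = min(W+, W-) = 19.
Step 5: Ties in |d|, so use the tie-corrected normal approximation.
        E[W] = n(n+1)/4 = 9*10/4 = 22.5.
        Tie groups: |d|=2 (t=3), |d|=6 (t=2); sum(t^3 - t) = 30.
        Var[W] = n(n+1)(2n+1)/24 - sum(t^3-t)/48 = 1710/24 - 30/48 = 70.625.
        z = (W - E[W]) / sqrt(Var[W]) = (19 - 22.5) / 8.4039 = -0.4165.
        Two-sided p = 2*Phi(z) = 0.677063.
Step 6: alpha = 0.1. fail to reject H0.

W+ = 19, W- = 26, W = min = 19, p = 0.677063, fail to reject H0.


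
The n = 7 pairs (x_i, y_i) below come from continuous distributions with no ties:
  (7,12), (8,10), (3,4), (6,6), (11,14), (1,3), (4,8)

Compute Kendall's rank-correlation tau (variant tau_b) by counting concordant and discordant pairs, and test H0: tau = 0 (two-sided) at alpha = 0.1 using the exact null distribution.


Step 1: Enumerate the 21 unordered pairs (i,j) with i<j and classify each by sign(x_j-x_i) * sign(y_j-y_i).
  (1,2):dx=+1,dy=-2->D; (1,3):dx=-4,dy=-8->C; (1,4):dx=-1,dy=-6->C; (1,5):dx=+4,dy=+2->C
  (1,6):dx=-6,dy=-9->C; (1,7):dx=-3,dy=-4->C; (2,3):dx=-5,dy=-6->C; (2,4):dx=-2,dy=-4->C
  (2,5):dx=+3,dy=+4->C; (2,6):dx=-7,dy=-7->C; (2,7):dx=-4,dy=-2->C; (3,4):dx=+3,dy=+2->C
  (3,5):dx=+8,dy=+10->C; (3,6):dx=-2,dy=-1->C; (3,7):dx=+1,dy=+4->C; (4,5):dx=+5,dy=+8->C
  (4,6):dx=-5,dy=-3->C; (4,7):dx=-2,dy=+2->D; (5,6):dx=-10,dy=-11->C; (5,7):dx=-7,dy=-6->C
  (6,7):dx=+3,dy=+5->C
Step 2: C = 19, D = 2, total pairs = 21.
Step 3: tau = (C - D)/(n(n-1)/2) = (19 - 2)/21 = 0.809524.
Step 4: Exact two-sided p-value (enumerate n! = 5040 permutations of y under H0): p = 0.010714.
Step 5: alpha = 0.1. reject H0.

tau_b = 0.8095 (C=19, D=2), p = 0.010714, reject H0.


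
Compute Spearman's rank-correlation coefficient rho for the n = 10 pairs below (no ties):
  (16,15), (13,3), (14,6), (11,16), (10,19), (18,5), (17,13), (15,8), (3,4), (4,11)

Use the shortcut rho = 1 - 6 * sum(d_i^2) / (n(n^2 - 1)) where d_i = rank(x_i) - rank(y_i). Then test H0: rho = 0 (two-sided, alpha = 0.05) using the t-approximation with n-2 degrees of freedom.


Step 1: Rank x and y separately (midranks; no ties here).
rank(x): 16->8, 13->5, 14->6, 11->4, 10->3, 18->10, 17->9, 15->7, 3->1, 4->2
rank(y): 15->8, 3->1, 6->4, 16->9, 19->10, 5->3, 13->7, 8->5, 4->2, 11->6
Step 2: d_i = R_x(i) - R_y(i); compute d_i^2.
  (8-8)^2=0, (5-1)^2=16, (6-4)^2=4, (4-9)^2=25, (3-10)^2=49, (10-3)^2=49, (9-7)^2=4, (7-5)^2=4, (1-2)^2=1, (2-6)^2=16
sum(d^2) = 168.
Step 3: rho = 1 - 6*168 / (10*(10^2 - 1)) = 1 - 1008/990 = -0.018182.
Step 4: Under H0, t = rho * sqrt((n-2)/(1-rho^2)) = -0.0514 ~ t(8).
Step 5: Two-sided p-value from the t-distribution with 8 df = 0.960240.
Step 6: alpha = 0.05. fail to reject H0.

rho = -0.0182, p = 0.960240, fail to reject H0 at alpha = 0.05.


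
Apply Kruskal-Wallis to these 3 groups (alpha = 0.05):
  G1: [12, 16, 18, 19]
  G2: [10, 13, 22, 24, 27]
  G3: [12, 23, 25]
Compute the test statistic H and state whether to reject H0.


Step 1: Combine all N = 12 observations and assign midranks.
sorted (value, group, rank): (10,G2,1), (12,G1,2.5), (12,G3,2.5), (13,G2,4), (16,G1,5), (18,G1,6), (19,G1,7), (22,G2,8), (23,G3,9), (24,G2,10), (25,G3,11), (27,G2,12)
Step 2: Sum ranks within each group.
R_1 = 20.5 (n_1 = 4)
R_2 = 35 (n_2 = 5)
R_3 = 22.5 (n_3 = 3)
Step 3: H = 12/(N(N+1)) * sum(R_i^2/n_i) - 3(N+1)
     = 12/(12*13) * (20.5^2/4 + 35^2/5 + 22.5^2/3) - 3*13
     = 0.076923 * 518.812 - 39
     = 0.908654.
Step 4: Ties present; correction factor C = 1 - 6/(12^3 - 12) = 0.996503. Corrected H = 0.908654 / 0.996503 = 0.911842.
Step 5: Under H0, H ~ chi^2(2); p-value = 0.633864.
Step 6: alpha = 0.05. fail to reject H0.

H = 0.9118, df = 2, p = 0.633864, fail to reject H0.


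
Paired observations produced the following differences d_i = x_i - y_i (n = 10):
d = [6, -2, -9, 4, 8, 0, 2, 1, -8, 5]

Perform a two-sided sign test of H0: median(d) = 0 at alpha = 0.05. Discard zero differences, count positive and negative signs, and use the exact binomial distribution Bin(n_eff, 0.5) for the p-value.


Step 1: Discard zero differences. Original n = 10; n_eff = number of nonzero differences = 9.
Nonzero differences (with sign): +6, -2, -9, +4, +8, +2, +1, -8, +5
Step 2: Count signs: positive = 6, negative = 3.
Step 3: Under H0: P(positive) = 0.5, so the number of positives S ~ Bin(9, 0.5).
Step 4: Two-sided exact p-value = sum of Bin(9,0.5) probabilities at or below the observed probability = 0.507812.
Step 5: alpha = 0.05. fail to reject H0.

n_eff = 9, pos = 6, neg = 3, p = 0.507812, fail to reject H0.
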